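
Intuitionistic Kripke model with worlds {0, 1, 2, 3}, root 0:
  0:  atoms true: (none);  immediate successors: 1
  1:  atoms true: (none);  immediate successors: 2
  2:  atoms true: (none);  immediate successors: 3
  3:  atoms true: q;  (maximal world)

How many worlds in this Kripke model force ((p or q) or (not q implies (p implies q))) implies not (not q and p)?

4

0: forces it.
1: forces it.
2: forces it.
3: forces it.
Worlds forcing the formula: {0, 1, 2, 3}.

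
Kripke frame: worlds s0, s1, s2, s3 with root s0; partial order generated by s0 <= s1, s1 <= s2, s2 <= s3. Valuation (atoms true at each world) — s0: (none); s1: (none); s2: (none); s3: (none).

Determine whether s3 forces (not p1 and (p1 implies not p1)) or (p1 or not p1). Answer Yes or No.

s3 forces (not p1 and (p1 implies not p1)) or (p1 or not p1) via the disjunct not p1 and (p1 implies not p1).

Yes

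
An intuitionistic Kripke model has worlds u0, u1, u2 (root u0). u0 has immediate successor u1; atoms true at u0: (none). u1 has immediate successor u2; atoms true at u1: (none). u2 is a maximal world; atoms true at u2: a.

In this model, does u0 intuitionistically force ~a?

u0 ||-/- ~a since u2 is accessible from u0 and u2 ||- a.

No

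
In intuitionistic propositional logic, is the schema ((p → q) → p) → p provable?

No

This is Peirce's law, which is not intuitionistically valid.
A Kripke countermodel: worlds s0, s1; order generated by s0 ≤ s1; atoms true at each world — s0:{}; s1:{p}.
s0 ⊮ ((p → q) → p) → p: already at s0 itself, s0 ⊩ (p → q) → p but s0 ⊮ p.
s0 lacks atom p, so s0 ⊮ p.
So the root s0 does not force the formula.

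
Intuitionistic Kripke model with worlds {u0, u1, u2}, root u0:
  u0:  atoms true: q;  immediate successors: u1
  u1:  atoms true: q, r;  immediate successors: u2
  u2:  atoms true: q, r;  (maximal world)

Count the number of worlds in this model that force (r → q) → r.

2

u0: does not force it — u0 ⊮ (r → q) → r: already at u0 itself, u0 ⊩ r → q but u0 ⊮ r.
u1: forces it.
u2: forces it.
Worlds forcing the formula: {u1, u2}.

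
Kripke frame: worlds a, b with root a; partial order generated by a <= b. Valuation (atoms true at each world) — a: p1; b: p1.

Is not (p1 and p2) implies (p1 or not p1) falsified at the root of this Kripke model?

a forces not (p1 and p2) implies (p1 or not p1): every world accessible from a that forces not (p1 and p2) (namely a, b) also forces p1 or not p1.
So the root a forces not (p1 and p2) implies (p1 or not p1); the model is not a countermodel.

No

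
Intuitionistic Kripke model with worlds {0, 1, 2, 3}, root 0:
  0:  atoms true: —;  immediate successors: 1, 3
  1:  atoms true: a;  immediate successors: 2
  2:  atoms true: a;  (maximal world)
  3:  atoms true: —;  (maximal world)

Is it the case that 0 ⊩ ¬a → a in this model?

No

0 ⊮ ¬a → a: at the accessible world 3, 3 ⊩ ¬a but 3 ⊮ a.
3 lacks atom a, so 3 ⊮ a.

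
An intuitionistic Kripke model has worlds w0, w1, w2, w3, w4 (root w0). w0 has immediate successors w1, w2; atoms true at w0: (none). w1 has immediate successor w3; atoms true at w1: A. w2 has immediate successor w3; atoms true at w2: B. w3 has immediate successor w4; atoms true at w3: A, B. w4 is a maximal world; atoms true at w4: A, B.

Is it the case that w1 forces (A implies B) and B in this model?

w1 does not force (A implies B) and B since w1 fails A implies B.

No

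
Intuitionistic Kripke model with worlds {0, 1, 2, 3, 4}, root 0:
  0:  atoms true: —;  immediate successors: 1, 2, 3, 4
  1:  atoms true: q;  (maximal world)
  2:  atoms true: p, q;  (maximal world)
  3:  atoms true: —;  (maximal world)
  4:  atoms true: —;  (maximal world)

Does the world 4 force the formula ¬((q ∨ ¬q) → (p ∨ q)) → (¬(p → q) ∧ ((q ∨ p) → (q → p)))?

No

4 ⊮ ¬((q ∨ ¬q) → (p ∨ q)) → (¬(p → q) ∧ ((q ∨ p) → (q → p))): already at 4 itself, 4 ⊩ ¬((q ∨ ¬q) → (p ∨ q)) but 4 ⊮ ¬(p → q) ∧ ((q ∨ p) → (q → p)).
4 ⊮ ¬(p → q) ∧ ((q ∨ p) → (q → p)) since 4 fails ¬(p → q).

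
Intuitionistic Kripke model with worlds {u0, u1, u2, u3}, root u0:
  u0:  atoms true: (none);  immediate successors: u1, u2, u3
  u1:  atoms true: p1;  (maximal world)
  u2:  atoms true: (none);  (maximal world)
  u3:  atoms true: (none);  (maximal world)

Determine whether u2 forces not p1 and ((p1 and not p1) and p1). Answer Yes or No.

No

u2 does not force not p1 and ((p1 and not p1) and p1) since u2 fails (p1 and not p1) and p1.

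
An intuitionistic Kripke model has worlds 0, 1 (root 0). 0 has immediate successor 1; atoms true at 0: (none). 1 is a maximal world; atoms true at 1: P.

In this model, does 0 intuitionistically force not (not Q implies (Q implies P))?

No

0 does not force not (not Q implies (Q implies P)) since 0 is accessible from 0 and 0 forces not Q implies (Q implies P).
0 forces not Q implies (Q implies P): every world accessible from 0 that forces not Q (namely 0, 1) also forces Q implies P.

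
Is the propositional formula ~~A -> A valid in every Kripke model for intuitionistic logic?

This is double-negation elimination, which is not intuitionistically valid.
A Kripke countermodel: worlds 0, 1; order generated by 0 <= 1; atoms true at each world — 0:{}; 1:{A}.
0 ||-/- ~~A -> A: already at 0 itself, 0 ||- ~~A but 0 ||-/- A.
0 lacks atom A, so 0 ||-/- A.
So the root 0 does not force the formula.

No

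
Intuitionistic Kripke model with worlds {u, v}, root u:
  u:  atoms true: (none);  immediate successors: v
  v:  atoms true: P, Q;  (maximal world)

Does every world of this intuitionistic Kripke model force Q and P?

No

Not every world: u does not force Q and P.
u does not force Q and P since u fails Q.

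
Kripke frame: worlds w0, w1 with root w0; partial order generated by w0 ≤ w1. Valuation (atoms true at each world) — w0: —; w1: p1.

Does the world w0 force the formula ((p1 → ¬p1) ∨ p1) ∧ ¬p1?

No

w0 ⊮ ((p1 → ¬p1) ∨ p1) ∧ ¬p1 since w0 fails (p1 → ¬p1) ∨ p1.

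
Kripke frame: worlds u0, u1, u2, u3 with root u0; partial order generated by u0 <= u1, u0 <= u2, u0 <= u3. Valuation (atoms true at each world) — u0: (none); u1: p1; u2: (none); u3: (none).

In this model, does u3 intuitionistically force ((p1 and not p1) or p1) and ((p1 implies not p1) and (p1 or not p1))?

No

u3 does not force ((p1 and not p1) or p1) and ((p1 implies not p1) and (p1 or not p1)) since u3 fails (p1 and not p1) or p1.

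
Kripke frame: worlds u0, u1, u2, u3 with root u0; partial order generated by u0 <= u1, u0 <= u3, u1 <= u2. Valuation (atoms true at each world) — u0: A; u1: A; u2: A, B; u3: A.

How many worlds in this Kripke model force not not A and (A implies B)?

u0: does not force it — u0 does not force not not A and (A implies B) since u0 fails A implies B.
u1: does not force it.
u2: forces it.
u3: does not force it.
Worlds forcing the formula: {u2}.

1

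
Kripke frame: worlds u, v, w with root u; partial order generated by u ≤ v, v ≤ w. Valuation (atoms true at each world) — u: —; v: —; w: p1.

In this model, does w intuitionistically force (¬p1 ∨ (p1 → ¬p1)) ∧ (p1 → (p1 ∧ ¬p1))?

No

w ⊮ (¬p1 ∨ (p1 → ¬p1)) ∧ (p1 → (p1 ∧ ¬p1)) since w fails ¬p1 ∨ (p1 → ¬p1).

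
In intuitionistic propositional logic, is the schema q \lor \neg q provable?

This is the law of excluded middle, which is not intuitionistically valid.
A Kripke countermodel: worlds u, v; order generated by u \le v; atoms true at each world — u:{}; v:{q}.
u \nVdash q \lor \neg q: neither disjunct is forced at u.
u lacks atom q, so u \nVdash q.
So the root u does not force the formula.

No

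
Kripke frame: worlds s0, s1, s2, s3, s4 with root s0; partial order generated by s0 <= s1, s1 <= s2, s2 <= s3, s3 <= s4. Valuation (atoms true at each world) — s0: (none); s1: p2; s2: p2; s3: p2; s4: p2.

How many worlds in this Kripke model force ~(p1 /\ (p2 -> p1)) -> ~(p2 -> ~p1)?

0

s0: does not force it — s0 ||-/- ~(p1 /\ (p2 -> p1)) -> ~(p2 -> ~p1): already at s0 itself, s0 ||- ~(p1 /\ (p2 -> p1)) but s0 ||-/- ~(p2 -> ~p1).
s1: does not force it — s1 ||-/- ~(p1 /\ (p2 -> p1)) -> ~(p2 -> ~p1): already at s1 itself, s1 ||- ~(p1 /\ (p2 -> p1)) but s1 ||-/- ~(p2 -> ~p1).
s2: does not force it.
s3: does not force it.
s4: does not force it.
Worlds forcing the formula: { }.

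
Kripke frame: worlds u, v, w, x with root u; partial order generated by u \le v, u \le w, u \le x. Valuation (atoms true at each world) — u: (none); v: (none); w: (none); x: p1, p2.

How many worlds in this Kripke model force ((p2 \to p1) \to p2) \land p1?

u: does not force it — u \nVdash ((p2 \to p1) \to p2) \land p1 since u fails (p2 \to p1) \to p2.
v: does not force it.
w: does not force it.
x: forces it.
Worlds forcing the formula: {x}.

1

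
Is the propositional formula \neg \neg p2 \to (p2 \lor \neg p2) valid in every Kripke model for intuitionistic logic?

This is a variant of double-negation elimination (deriving excluded middle from double negation), which is not intuitionistically valid.
A Kripke countermodel: worlds s0, s1; order generated by s0 \le s1; atoms true at each world — s0:{}; s1:{p2}.
s0 \nVdash \neg \neg p2 \to (p2 \lor \neg p2): already at s0 itself, s0 \Vdash \neg \neg p2 but s0 \nVdash p2 \lor \neg p2.
s0 \nVdash p2 \lor \neg p2: neither disjunct is forced at s0.
s0 lacks atom p2, so s0 \nVdash p2.
So the root s0 does not force the formula.

No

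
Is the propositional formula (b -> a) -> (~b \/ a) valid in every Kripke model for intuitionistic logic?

This is the material-implication-as-disjunction principle, which is not intuitionistically valid.
A Kripke countermodel: worlds w0, w1; order generated by w0 <= w1; atoms true at each world — w0:{}; w1:{a,b}.
w0 ||-/- (b -> a) -> (~b \/ a): already at w0 itself, w0 ||- b -> a but w0 ||-/- ~b \/ a.
w0 ||-/- ~b \/ a: neither disjunct is forced at w0.
w0 ||-/- ~b since w1 is accessible from w0 and w1 ||- b.
So the root w0 does not force the formula.

No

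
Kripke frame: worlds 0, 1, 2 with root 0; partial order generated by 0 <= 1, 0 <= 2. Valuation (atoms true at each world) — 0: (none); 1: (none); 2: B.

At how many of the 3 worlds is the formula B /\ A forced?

0: does not force it — 0 ||-/- B /\ A since 0 fails B.
1: does not force it — 1 ||-/- B /\ A since 1 fails B.
2: does not force it.
Worlds forcing the formula: { }.

0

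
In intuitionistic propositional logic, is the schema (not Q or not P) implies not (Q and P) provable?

This is a constructively valid De Morgan direction (disjunction of negations to negated conjunction), which is intuitionistically derivable.
If not Q holds at a world then no accessible world forces Q, hence none forces Q and P; likewise for not P.

Yes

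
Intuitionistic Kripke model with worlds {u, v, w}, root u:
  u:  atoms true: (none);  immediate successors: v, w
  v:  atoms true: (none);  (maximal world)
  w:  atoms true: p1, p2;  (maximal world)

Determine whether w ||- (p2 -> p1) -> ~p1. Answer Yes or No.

w ||-/- (p2 -> p1) -> ~p1: already at w itself, w ||- p2 -> p1 but w ||-/- ~p1.
w ||-/- ~p1 since w is accessible from w and w ||- p1.

No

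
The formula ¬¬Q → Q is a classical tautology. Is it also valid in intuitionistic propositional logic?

No

This is double-negation elimination, which is not intuitionistically valid.
A Kripke countermodel: worlds w0, w1; order generated by w0 ≤ w1; atoms true at each world — w0:{}; w1:{Q}.
w0 ⊮ ¬¬Q → Q: already at w0 itself, w0 ⊩ ¬¬Q but w0 ⊮ Q.
w0 lacks atom Q, so w0 ⊮ Q.
So the root w0 does not force the formula.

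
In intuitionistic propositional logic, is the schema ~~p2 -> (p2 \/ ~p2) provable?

No

This is a variant of double-negation elimination (deriving excluded middle from double negation), which is not intuitionistically valid.
A Kripke countermodel: worlds w0, w1; order generated by w0 <= w1; atoms true at each world — w0:{}; w1:{p2}.
w0 ||-/- ~~p2 -> (p2 \/ ~p2): already at w0 itself, w0 ||- ~~p2 but w0 ||-/- p2 \/ ~p2.
w0 ||-/- p2 \/ ~p2: neither disjunct is forced at w0.
w0 lacks atom p2, so w0 ||-/- p2.
So the root w0 does not force the formula.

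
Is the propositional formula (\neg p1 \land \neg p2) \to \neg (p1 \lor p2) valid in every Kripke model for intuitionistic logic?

This is a constructively valid De Morgan direction (conjunction of negations to negated disjunction), which is intuitionistically derivable.
If both \neg p1 and \neg p2 hold at a world, no accessible world forces p1 or forces p2, so none forces p1 \lor p2.

Yes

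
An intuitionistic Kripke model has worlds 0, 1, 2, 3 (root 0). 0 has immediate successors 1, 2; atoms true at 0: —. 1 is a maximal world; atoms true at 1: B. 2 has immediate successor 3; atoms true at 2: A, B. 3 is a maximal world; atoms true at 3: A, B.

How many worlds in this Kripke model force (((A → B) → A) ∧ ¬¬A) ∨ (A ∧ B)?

0: does not force it — 0 ⊮ (((A → B) → A) ∧ ¬¬A) ∨ (A ∧ B): neither disjunct is forced at 0.
1: does not force it — 1 ⊮ (((A → B) → A) ∧ ¬¬A) ∨ (A ∧ B): neither disjunct is forced at 1.
2: forces it.
3: forces it.
Worlds forcing the formula: {2, 3}.

2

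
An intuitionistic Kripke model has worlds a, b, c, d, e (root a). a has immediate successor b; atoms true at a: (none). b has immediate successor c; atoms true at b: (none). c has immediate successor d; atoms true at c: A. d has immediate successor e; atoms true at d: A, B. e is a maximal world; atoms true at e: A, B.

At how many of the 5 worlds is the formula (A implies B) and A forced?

2

a: does not force it — a does not force (A implies B) and A since a fails A implies B.
b: does not force it — b does not force (A implies B) and A since b fails A implies B.
c: does not force it.
d: forces it.
e: forces it.
Worlds forcing the formula: {d, e}.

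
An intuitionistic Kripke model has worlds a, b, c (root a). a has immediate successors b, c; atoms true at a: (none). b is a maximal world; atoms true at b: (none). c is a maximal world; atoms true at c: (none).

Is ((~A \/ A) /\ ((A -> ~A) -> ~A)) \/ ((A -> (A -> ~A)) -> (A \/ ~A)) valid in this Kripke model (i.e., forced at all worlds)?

Yes

a ||- ((~A \/ A) /\ ((A -> ~A) -> ~A)) \/ ((A -> (A -> ~A)) -> (A \/ ~A)) via the disjunct (~A \/ A) /\ ((A -> ~A) -> ~A).
Since the root a forces ((~A \/ A) /\ ((A -> ~A) -> ~A)) \/ ((A -> (A -> ~A)) -> (A \/ ~A)) and forcing is persistent (monotone upward), every world forces it.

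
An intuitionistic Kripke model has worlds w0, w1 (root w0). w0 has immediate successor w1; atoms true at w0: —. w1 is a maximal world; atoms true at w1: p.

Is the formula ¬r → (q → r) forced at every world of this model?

w0 ⊩ ¬r → (q → r): every world accessible from w0 that forces ¬r (namely w0, w1) also forces q → r.
Since the root w0 forces ¬r → (q → r) and forcing is persistent (monotone upward), every world forces it.

Yes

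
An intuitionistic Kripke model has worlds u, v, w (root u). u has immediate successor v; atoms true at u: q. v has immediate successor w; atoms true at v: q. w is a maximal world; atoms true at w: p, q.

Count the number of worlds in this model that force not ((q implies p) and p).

u: does not force it — u does not force not ((q implies p) and p) since w is accessible from u and w forces (q implies p) and p.
v: does not force it — v does not force not ((q implies p) and p) since w is accessible from v and w forces (q implies p) and p.
w: does not force it — w does not force not ((q implies p) and p) since w is accessible from w and w forces (q implies p) and p.
Worlds forcing the formula: { }.

0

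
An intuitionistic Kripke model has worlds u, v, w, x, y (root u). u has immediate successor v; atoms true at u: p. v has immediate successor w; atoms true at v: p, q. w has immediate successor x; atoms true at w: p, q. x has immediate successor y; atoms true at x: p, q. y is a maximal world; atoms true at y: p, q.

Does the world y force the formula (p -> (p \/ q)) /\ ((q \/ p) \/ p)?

Yes

y ||- (p -> (p \/ q)) /\ ((q \/ p) \/ p) since y forces both conjuncts.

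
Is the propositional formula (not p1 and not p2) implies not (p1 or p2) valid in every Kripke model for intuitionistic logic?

Yes

This is a constructively valid De Morgan direction (conjunction of negations to negated disjunction), which is intuitionistically derivable.
If both not p1 and not p2 hold at a world, no accessible world forces p1 or forces p2, so none forces p1 or p2.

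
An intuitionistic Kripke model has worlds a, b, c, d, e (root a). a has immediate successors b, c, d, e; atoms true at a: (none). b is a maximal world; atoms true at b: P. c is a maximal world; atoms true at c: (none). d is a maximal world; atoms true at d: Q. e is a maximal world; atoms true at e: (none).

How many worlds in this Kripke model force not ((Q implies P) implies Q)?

3

a: does not force it — a does not force not ((Q implies P) implies Q) since d is accessible from a and d forces (Q implies P) implies Q.
b: forces it.
c: forces it.
d: does not force it.
e: forces it.
Worlds forcing the formula: {b, c, e}.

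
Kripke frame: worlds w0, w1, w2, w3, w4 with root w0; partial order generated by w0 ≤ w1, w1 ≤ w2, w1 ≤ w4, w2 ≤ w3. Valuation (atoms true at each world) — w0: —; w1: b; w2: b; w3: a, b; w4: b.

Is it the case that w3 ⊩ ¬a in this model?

w3 ⊮ ¬a since w3 is accessible from w3 and w3 ⊩ a.

No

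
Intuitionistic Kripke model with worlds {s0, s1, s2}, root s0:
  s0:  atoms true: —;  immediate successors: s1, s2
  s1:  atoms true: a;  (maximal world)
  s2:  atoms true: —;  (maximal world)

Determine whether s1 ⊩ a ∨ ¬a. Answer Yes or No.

s1 ⊩ a ∨ ¬a via the disjunct a.

Yes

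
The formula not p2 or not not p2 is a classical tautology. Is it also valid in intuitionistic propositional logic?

No

This is the weak law of excluded middle, which is not intuitionistically valid.
A Kripke countermodel: worlds u0, u1, u2; order generated by u0 <= u1, u0 <= u2; atoms true at each world — u0:{}; u1:{p2}; u2:{}.
u0 does not force not p2 or not not p2: neither disjunct is forced at u0.
u0 does not force not p2 since u1 is accessible from u0 and u1 forces p2.
So the root u0 does not force the formula.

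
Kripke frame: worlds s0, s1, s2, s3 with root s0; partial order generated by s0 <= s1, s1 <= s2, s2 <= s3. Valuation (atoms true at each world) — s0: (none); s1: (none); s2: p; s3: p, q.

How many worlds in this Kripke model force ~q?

0

s0: does not force it — s0 ||-/- ~q since s3 is accessible from s0 and s3 ||- q.
s1: does not force it — s1 ||-/- ~q since s3 is accessible from s1 and s3 ||- q.
s2: does not force it — s2 ||-/- ~q since s3 is accessible from s2 and s3 ||- q.
s3: does not force it.
Worlds forcing the formula: { }.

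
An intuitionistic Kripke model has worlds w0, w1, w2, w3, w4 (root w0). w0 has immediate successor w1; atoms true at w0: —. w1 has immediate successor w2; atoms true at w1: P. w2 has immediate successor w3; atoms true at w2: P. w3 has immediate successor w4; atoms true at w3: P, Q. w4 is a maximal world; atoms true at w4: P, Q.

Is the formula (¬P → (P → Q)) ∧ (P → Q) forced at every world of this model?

Not every world: w0 ⊮ (¬P → (P → Q)) ∧ (P → Q).
w0 ⊮ (¬P → (P → Q)) ∧ (P → Q) since w0 fails P → Q.

No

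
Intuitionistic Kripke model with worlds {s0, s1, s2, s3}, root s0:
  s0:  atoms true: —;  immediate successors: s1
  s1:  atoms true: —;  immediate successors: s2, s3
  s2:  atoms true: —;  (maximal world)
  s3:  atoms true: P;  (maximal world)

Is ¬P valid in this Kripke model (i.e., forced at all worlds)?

Not every world: s0 ⊮ ¬P.
s0 ⊮ ¬P since s3 is accessible from s0 and s3 ⊩ P.

No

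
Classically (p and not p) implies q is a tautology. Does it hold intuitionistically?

This is an instance of ex falso quodlibet, which is intuitionistically derivable.
No world can force both p and not p, so the antecedent p and not p is never forced and the implication holds vacuously at every world.

Yes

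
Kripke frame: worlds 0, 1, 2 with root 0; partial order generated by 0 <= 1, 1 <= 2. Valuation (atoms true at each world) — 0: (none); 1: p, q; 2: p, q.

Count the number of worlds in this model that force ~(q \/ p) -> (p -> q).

3

0: forces it.
1: forces it.
2: forces it.
Worlds forcing the formula: {0, 1, 2}.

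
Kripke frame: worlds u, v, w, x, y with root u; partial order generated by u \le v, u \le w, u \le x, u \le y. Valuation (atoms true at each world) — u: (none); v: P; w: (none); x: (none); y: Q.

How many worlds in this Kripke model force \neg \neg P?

1

u: does not force it — u \nVdash \neg \neg P since w is accessible from u and w \Vdash \neg P.
v: forces it.
w: does not force it.
x: does not force it.
y: does not force it.
Worlds forcing the formula: {v}.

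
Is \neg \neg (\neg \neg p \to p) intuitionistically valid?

Yes

This is the double negation of double-negation elimination, which is intuitionistically derivable.
By Glivenko's theorem the double negation of any classical propositional tautology is intuitionistically provable; \neg \neg p \to p is classically a tautology.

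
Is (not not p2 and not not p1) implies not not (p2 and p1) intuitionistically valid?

This is the distribution of double negation over conjunction, which is intuitionistically derivable.
Assume not not p2, not not p1, and not (p2 and p1). From p2 we'd get not p1 (since p2 and p1 is refuted), contradicting not not p1; so not p2, contradicting not not p2.

Yes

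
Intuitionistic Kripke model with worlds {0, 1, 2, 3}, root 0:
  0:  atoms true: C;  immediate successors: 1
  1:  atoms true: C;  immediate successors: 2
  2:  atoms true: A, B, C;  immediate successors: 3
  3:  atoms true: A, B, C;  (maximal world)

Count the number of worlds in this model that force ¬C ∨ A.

2

0: does not force it — 0 ⊮ ¬C ∨ A: neither disjunct is forced at 0.
1: does not force it — 1 ⊮ ¬C ∨ A: neither disjunct is forced at 1.
2: forces it.
3: forces it.
Worlds forcing the formula: {2, 3}.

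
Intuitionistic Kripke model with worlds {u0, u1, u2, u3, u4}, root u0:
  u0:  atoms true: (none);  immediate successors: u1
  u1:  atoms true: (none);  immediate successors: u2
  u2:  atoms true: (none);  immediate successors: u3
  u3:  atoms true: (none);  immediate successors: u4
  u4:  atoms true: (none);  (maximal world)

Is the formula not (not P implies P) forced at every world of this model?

u0 forces not (not P implies P): no world accessible from u0 forces not P implies P.
Since the root u0 forces not (not P implies P) and forcing is persistent (monotone upward), every world forces it.

Yes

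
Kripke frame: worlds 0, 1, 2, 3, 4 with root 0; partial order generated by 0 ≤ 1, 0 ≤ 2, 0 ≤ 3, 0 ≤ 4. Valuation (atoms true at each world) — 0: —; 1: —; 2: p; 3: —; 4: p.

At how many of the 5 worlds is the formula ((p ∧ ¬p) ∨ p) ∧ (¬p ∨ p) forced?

2

0: does not force it — 0 ⊮ ((p ∧ ¬p) ∨ p) ∧ (¬p ∨ p) since 0 fails (p ∧ ¬p) ∨ p.
1: does not force it — 1 ⊮ ((p ∧ ¬p) ∨ p) ∧ (¬p ∨ p) since 1 fails (p ∧ ¬p) ∨ p.
2: forces it.
3: does not force it.
4: forces it.
Worlds forcing the formula: {2, 4}.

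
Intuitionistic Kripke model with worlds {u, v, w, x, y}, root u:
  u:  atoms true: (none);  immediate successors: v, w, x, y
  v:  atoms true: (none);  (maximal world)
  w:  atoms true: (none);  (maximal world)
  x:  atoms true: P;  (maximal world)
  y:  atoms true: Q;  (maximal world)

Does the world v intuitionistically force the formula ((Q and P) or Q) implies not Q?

Yes

v forces ((Q and P) or Q) implies not Q vacuously: no world accessible from v forces the antecedent (Q and P) or Q.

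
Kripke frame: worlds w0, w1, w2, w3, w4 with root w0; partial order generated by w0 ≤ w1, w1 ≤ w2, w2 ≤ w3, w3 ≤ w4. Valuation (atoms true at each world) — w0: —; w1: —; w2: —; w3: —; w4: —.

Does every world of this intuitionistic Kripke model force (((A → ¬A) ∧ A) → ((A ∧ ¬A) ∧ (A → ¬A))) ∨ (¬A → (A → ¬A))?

w0 ⊩ (((A → ¬A) ∧ A) → ((A ∧ ¬A) ∧ (A → ¬A))) ∨ (¬A → (A → ¬A)) via the disjunct ((A → ¬A) ∧ A) → ((A ∧ ¬A) ∧ (A → ¬A)).
Since the root w0 forces (((A → ¬A) ∧ A) → ((A ∧ ¬A) ∧ (A → ¬A))) ∨ (¬A → (A → ¬A)) and forcing is persistent (monotone upward), every world forces it.

Yes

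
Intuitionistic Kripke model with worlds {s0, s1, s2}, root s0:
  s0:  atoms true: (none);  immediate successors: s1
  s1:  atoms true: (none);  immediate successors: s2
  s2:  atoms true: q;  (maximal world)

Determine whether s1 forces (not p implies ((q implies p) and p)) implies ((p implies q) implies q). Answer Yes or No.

Yes

s1 forces (not p implies ((q implies p) and p)) implies ((p implies q) implies q) vacuously: no world accessible from s1 forces the antecedent not p implies ((q implies p) and p).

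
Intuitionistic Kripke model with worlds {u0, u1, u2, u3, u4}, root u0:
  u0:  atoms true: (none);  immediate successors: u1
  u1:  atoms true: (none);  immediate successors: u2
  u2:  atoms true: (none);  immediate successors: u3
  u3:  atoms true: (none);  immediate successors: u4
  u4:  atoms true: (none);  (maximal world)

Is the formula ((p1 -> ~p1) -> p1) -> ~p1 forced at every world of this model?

u0 ||- ((p1 -> ~p1) -> p1) -> ~p1 vacuously: no world accessible from u0 forces the antecedent (p1 -> ~p1) -> p1.
Since the root u0 forces ((p1 -> ~p1) -> p1) -> ~p1 and forcing is persistent (monotone upward), every world forces it.

Yes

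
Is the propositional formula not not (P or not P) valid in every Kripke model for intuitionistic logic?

Yes

This is the double negation of excluded middle, which is intuitionistically derivable.
Assuming not (P or not P): from P we'd get P or not P, so not P; but then P or not P again — contradiction. Hence not not (P or not P).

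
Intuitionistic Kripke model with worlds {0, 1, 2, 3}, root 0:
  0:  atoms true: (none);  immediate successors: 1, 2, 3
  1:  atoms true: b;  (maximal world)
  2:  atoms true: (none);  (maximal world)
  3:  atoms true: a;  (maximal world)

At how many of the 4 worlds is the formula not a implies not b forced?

0: does not force it — 0 does not force not a implies not b: at the accessible world 1, 1 forces not a but 1 does not force not b.
1: does not force it.
2: forces it.
3: forces it.
Worlds forcing the formula: {2, 3}.

2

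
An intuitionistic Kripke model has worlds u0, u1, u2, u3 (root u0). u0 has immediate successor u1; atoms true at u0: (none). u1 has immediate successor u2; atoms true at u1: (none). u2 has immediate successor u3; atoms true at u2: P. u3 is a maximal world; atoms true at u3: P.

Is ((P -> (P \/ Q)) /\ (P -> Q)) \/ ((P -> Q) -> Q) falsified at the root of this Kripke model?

No

u0 ||- ((P -> (P \/ Q)) /\ (P -> Q)) \/ ((P -> Q) -> Q) via the disjunct (P -> Q) -> Q.
So the root u0 forces ((P -> (P \/ Q)) /\ (P -> Q)) \/ ((P -> Q) -> Q); the model is not a countermodel.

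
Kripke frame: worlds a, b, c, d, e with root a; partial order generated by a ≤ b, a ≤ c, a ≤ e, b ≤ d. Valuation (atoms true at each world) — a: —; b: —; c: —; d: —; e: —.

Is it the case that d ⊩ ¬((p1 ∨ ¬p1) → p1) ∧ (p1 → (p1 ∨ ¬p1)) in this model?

Yes

d ⊩ ¬((p1 ∨ ¬p1) → p1) ∧ (p1 → (p1 ∨ ¬p1)) since d forces both conjuncts.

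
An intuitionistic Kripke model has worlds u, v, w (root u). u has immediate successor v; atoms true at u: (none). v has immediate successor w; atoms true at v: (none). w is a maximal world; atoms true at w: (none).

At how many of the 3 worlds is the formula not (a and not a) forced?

3

u: forces it.
v: forces it.
w: forces it.
Worlds forcing the formula: {u, v, w}.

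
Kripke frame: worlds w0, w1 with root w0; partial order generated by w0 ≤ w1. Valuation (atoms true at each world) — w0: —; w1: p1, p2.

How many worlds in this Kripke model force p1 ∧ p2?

1

w0: does not force it — w0 ⊮ p1 ∧ p2 since w0 fails p1.
w1: forces it.
Worlds forcing the formula: {w1}.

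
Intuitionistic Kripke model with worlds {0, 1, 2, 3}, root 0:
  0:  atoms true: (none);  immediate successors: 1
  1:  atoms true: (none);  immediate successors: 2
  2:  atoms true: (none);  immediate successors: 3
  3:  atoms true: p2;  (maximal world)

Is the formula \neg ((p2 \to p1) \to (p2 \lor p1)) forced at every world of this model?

Not every world: 0 \nVdash \neg ((p2 \to p1) \to (p2 \lor p1)).
0 \nVdash \neg ((p2 \to p1) \to (p2 \lor p1)) since 0 is accessible from 0 and 0 \Vdash (p2 \to p1) \to (p2 \lor p1).
0 \Vdash (p2 \to p1) \to (p2 \lor p1) vacuously: no world accessible from 0 forces the antecedent p2 \to p1.

No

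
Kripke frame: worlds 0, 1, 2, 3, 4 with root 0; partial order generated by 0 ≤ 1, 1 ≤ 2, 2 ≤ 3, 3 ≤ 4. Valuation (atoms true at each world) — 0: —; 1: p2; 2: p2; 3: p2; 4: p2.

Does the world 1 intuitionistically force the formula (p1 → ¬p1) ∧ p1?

No

1 ⊮ (p1 → ¬p1) ∧ p1 since 1 fails p1.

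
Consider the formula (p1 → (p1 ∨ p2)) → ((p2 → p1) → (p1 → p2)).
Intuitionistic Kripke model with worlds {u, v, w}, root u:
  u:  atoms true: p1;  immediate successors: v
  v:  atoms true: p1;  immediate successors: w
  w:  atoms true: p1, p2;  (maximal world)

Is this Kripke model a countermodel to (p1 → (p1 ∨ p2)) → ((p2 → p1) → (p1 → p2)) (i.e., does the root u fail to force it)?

Yes

u ⊮ (p1 → (p1 ∨ p2)) → ((p2 → p1) → (p1 → p2)): already at u itself, u ⊩ p1 → (p1 ∨ p2) but u ⊮ (p2 → p1) → (p1 → p2).
u ⊮ (p2 → p1) → (p1 → p2): already at u itself, u ⊩ p2 → p1 but u ⊮ p1 → p2.
u ⊮ p1 → p2: already at u itself, u ⊩ p1 but u ⊮ p2.
So the root u does not force (p1 → (p1 ∨ p2)) → ((p2 → p1) → (p1 → p2)); the model is a countermodel.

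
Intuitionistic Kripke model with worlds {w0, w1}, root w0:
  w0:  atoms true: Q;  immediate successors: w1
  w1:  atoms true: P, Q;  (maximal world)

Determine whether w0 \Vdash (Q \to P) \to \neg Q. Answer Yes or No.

No

w0 \nVdash (Q \to P) \to \neg Q: at the accessible world w1, w1 \Vdash Q \to P but w1 \nVdash \neg Q.
w1 \nVdash \neg Q since w1 is accessible from w1 and w1 \Vdash Q.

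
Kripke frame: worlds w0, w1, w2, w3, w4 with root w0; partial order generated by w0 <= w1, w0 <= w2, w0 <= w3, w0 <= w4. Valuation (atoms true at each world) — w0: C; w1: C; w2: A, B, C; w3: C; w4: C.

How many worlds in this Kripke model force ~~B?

w0: does not force it — w0 ||-/- ~~B since w1 is accessible from w0 and w1 ||- ~B.
w1: does not force it — w1 ||-/- ~~B since w1 is accessible from w1 and w1 ||- ~B.
w2: forces it.
w3: does not force it.
w4: does not force it.
Worlds forcing the formula: {w2}.

1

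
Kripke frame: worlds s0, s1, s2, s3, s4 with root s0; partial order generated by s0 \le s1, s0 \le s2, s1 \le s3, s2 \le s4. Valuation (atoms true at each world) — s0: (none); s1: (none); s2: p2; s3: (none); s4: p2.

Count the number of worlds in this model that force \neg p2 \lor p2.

s0: does not force it — s0 \nVdash \neg p2 \lor p2: neither disjunct is forced at s0.
s1: forces it.
s2: forces it.
s3: forces it.
s4: forces it.
Worlds forcing the formula: {s1, s2, s3, s4}.

4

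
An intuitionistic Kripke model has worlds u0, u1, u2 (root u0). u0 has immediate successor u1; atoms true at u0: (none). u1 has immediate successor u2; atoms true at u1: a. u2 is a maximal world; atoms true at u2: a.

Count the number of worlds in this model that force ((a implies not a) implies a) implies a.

u0: does not force it — u0 does not force ((a implies not a) implies a) implies a: already at u0 itself, u0 forces (a implies not a) implies a but u0 does not force a.
u1: forces it.
u2: forces it.
Worlds forcing the formula: {u1, u2}.

2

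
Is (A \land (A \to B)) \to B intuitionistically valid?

This is modus ponens in implicational form, which is intuitionistically derivable.
If a world forces A and A \to B, then applying the implication at that world (which is accessible from itself) gives B.

Yes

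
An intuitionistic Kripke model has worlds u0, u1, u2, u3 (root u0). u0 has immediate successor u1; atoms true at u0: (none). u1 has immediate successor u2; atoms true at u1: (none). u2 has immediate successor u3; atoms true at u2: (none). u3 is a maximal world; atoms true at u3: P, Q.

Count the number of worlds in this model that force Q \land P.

1

u0: does not force it — u0 \nVdash Q \land P since u0 fails Q.
u1: does not force it — u1 \nVdash Q \land P since u1 fails Q.
u2: does not force it — u2 \nVdash Q \land P since u2 fails Q.
u3: forces it.
Worlds forcing the formula: {u3}.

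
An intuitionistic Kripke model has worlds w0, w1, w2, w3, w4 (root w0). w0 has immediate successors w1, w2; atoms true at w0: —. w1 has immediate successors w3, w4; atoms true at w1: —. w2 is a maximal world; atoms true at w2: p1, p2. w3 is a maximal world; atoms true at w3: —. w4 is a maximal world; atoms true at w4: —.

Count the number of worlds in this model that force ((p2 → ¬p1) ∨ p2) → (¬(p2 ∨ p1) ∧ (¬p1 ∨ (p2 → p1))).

3

w0: does not force it — w0 ⊮ ((p2 → ¬p1) ∨ p2) → (¬(p2 ∨ p1) ∧ (¬p1 ∨ (p2 → p1))): at the accessible world w2, w2 ⊩ (p2 → ¬p1) ∨ p2 but w2 ⊮ ¬(p2 ∨ p1) ∧ (¬p1 ∨ (p2 → p1)).
w1: forces it.
w2: does not force it — w2 ⊮ ((p2 → ¬p1) ∨ p2) → (¬(p2 ∨ p1) ∧ (¬p1 ∨ (p2 → p1))): already at w2 itself, w2 ⊩ (p2 → ¬p1) ∨ p2 but w2 ⊮ ¬(p2 ∨ p1) ∧ (¬p1 ∨ (p2 → p1)).
w3: forces it.
w4: forces it.
Worlds forcing the formula: {w1, w3, w4}.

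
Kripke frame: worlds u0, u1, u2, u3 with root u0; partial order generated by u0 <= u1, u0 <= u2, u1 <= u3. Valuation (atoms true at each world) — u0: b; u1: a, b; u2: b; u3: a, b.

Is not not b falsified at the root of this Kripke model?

No

u0 forces not not b: no world accessible from u0 forces not b.
So the root u0 forces not not b; the model is not a countermodel.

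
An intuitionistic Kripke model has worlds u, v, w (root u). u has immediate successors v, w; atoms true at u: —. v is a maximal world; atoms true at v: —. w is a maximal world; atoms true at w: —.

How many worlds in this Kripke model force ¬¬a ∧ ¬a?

0

u: does not force it — u ⊮ ¬¬a ∧ ¬a since u fails ¬¬a.
v: does not force it — v ⊮ ¬¬a ∧ ¬a since v fails ¬¬a.
w: does not force it.
Worlds forcing the formula: { }.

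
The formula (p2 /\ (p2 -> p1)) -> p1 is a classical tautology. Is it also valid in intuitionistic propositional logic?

This is modus ponens in implicational form, which is intuitionistically derivable.
If a world forces p2 and p2 -> p1, then applying the implication at that world (which is accessible from itself) gives p1.

Yes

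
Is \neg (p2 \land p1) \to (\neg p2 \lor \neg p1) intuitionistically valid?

This is the constructively invalid direction of De Morgan's law for conjunction, which is not intuitionistically valid.
A Kripke countermodel: worlds w0, w1, w2; order generated by w0 \le w1, w0 \le w2; atoms true at each world — w0:{}; w1:{p2}; w2:{p1}.
w0 \nVdash \neg (p2 \land p1) \to (\neg p2 \lor \neg p1): already at w0 itself, w0 \Vdash \neg (p2 \land p1) but w0 \nVdash \neg p2 \lor \neg p1.
w0 \nVdash \neg p2 \lor \neg p1: neither disjunct is forced at w0.
w0 \nVdash \neg p2 since w1 is accessible from w0 and w1 \Vdash p2.
So the root w0 does not force the formula.

No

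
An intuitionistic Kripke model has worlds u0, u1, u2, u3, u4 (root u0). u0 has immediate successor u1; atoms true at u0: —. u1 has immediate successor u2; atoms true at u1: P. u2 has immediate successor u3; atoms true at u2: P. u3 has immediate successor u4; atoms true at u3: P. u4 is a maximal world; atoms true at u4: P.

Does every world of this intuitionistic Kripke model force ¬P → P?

u0 ⊩ ¬P → P vacuously: no world accessible from u0 forces the antecedent ¬P.
Since the root u0 forces ¬P → P and forcing is persistent (monotone upward), every world forces it.

Yes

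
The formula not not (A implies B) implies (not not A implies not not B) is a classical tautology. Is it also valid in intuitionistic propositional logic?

This is the distribution of double negation over implication, which is intuitionistically derivable.
Assume not not (A implies B) and not not A; suppose not B. Then A implies B would give not A (by contraposition), contradicting not not A; so not (A implies B), contradicting not not (A implies B). Hence not not B.

Yes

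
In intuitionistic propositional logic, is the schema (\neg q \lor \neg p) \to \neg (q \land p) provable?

Yes

This is a constructively valid De Morgan direction (disjunction of negations to negated conjunction), which is intuitionistically derivable.
If \neg q holds at a world then no accessible world forces q, hence none forces q \land p; likewise for \neg p.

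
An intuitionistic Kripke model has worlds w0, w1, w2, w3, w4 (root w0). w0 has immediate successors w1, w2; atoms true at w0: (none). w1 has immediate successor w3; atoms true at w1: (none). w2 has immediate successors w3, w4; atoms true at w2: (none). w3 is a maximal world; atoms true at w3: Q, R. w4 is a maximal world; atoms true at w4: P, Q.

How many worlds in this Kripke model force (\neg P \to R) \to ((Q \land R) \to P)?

w0: does not force it — w0 \nVdash (\neg P \to R) \to ((Q \land R) \to P): at the accessible world w2, w2 \Vdash \neg P \to R but w2 \nVdash (Q \land R) \to P.
w1: does not force it.
w2: does not force it.
w3: does not force it.
w4: forces it.
Worlds forcing the formula: {w4}.

1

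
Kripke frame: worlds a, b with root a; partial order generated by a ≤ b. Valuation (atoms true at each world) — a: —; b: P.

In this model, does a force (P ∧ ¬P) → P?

Yes

a ⊩ (P ∧ ¬P) → P vacuously: no world accessible from a forces the antecedent P ∧ ¬P.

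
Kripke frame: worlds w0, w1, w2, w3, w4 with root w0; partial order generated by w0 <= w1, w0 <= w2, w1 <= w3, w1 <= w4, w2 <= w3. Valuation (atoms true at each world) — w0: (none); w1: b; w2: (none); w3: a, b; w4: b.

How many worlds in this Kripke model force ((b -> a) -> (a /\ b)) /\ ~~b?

w0: does not force it — w0 ||-/- ((b -> a) -> (a /\ b)) /\ ~~b since w0 fails (b -> a) -> (a /\ b).
w1: forces it.
w2: does not force it — w2 ||-/- ((b -> a) -> (a /\ b)) /\ ~~b since w2 fails (b -> a) -> (a /\ b).
w3: forces it.
w4: forces it.
Worlds forcing the formula: {w1, w3, w4}.

3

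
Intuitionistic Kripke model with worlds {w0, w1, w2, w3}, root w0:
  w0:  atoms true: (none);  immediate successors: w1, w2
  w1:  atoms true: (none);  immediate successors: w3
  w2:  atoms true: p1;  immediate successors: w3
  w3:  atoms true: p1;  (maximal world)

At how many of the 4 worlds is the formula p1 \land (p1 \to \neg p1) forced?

0

w0: does not force it — w0 \nVdash p1 \land (p1 \to \neg p1) since w0 fails p1.
w1: does not force it — w1 \nVdash p1 \land (p1 \to \neg p1) since w1 fails p1.
w2: does not force it.
w3: does not force it.
Worlds forcing the formula: { }.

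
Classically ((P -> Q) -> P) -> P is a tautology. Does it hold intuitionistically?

This is Peirce's law, which is not intuitionistically valid.
A Kripke countermodel: worlds s0, s1; order generated by s0 <= s1; atoms true at each world — s0:{}; s1:{P}.
s0 ||-/- ((P -> Q) -> P) -> P: already at s0 itself, s0 ||- (P -> Q) -> P but s0 ||-/- P.
s0 lacks atom P, so s0 ||-/- P.
So the root s0 does not force the formula.

No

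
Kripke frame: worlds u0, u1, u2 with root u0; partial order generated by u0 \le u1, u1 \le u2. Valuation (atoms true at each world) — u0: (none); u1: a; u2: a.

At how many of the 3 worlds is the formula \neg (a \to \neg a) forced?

3

u0: forces it.
u1: forces it.
u2: forces it.
Worlds forcing the formula: {u0, u1, u2}.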